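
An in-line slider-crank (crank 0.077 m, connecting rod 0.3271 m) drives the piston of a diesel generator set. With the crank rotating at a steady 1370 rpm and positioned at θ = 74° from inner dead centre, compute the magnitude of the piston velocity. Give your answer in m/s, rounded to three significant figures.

ω = 2π·1370/60 = 143.5 rad/s
For an in-line slider-crank, x = r cosθ + √(L² − r² sin²θ), so v = −rω sinθ·[1 + r cosθ/√(L² − r² sin²θ)].
With r = 0.077 m, L = 0.3271 m, θ = 74°: √(L² − r² sin²θ) = 0.31862 m.
v = −0.077·143.5·0.96126·[1 + 0.077·0.27564/0.31862] = -11.326 m/s.
|v| = 11.326 m/s.

11.3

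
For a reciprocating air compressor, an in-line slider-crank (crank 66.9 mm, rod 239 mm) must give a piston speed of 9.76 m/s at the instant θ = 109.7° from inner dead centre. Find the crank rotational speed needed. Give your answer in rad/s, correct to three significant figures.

172

For an in-line slider-crank, |v_piston| = rω|sinθ|·[1 + r cosθ/√(L² − r² sin²θ)].
With r = 0.0669 m, L = 0.239 m, θ = 109.7°: the bracketed kinematic factor |dx/dθ| = 0.056823 m.
ω = v/|dx/dθ| = 9.76/0.056823 = 171.76 rad/s.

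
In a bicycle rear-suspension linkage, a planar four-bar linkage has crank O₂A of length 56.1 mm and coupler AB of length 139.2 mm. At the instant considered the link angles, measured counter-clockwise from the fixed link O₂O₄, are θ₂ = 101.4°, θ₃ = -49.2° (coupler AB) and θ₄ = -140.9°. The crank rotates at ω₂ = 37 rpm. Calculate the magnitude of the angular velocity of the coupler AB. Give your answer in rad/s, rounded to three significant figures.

1.38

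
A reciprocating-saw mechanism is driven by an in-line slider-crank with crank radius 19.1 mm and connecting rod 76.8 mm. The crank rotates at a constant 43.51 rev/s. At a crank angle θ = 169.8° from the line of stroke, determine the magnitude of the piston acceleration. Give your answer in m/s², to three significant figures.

1070

ω = 2π·43.5 = 273.4 rad/s
x(θ) = r cosθ + √(L² − r² sin²θ); with ω constant, a = ω²·d²x/dθ².
d²x/dθ² = −r cosθ − r²(cos2θ)/√u − r⁴ sin²2θ/(4u^{3/2}),  u = L² − r² sin²θ = 0.0058868 m².
Substituting r = 0.0191 m, L = 0.0768 m, θ = 169.8°: d²x/dθ² = +0.014333 m.
a = ω²·d²x/dθ² = (273.4)²·(+0.014333) = +1071.2 m/s²;  |a| = 1071.2 m/s².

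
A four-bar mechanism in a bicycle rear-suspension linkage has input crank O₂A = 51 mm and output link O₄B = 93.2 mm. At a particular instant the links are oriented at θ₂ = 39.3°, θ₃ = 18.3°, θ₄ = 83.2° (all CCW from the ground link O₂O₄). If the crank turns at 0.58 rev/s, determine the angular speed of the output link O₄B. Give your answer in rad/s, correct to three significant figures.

ω₂ = 3.644 rad/s (from 0.58 rev/s).
Differentiating the loop-closure r₂e^{iθ₂}+r₃e^{iθ₃}=r₁+r₄e^{iθ₄} gives r₂ω₂e^{iθ₂}+r₃ω₃e^{iθ₃}=r₄ω₄e^{iθ₄}.
Eliminating the other unknown: ω₄ = r₂ω₂ sin(θ₂−θ₃) / [r₄ sin(θ₄−θ₃)].
Numerator sine = +0.35837; denominator sine = +0.90557.
Result = 0.051·3.644·(+0.35837) / (0.0932·(+0.90557)) = +0.78917 rad/s; magnitude 0.78917 rad/s.

0.789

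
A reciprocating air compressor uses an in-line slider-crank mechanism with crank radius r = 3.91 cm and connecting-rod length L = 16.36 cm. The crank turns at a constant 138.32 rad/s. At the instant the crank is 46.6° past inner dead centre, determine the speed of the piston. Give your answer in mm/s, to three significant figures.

ω = 138.3 rad/s
For an in-line slider-crank, x = r cosθ + √(L² − r² sin²θ), so v = −rω sinθ·[1 + r cosθ/√(L² − r² sin²θ)].
With r = 0.0391 m, L = 0.1636 m, θ = 46.6°: √(L² − r² sin²θ) = 0.16111 m.
v = −0.0391·138.3·0.72657·[1 + 0.0391·0.68709/0.16111] = -4.5848 m/s.
|v| = 4.5848 m/s = 4584.8 mm/s.

4580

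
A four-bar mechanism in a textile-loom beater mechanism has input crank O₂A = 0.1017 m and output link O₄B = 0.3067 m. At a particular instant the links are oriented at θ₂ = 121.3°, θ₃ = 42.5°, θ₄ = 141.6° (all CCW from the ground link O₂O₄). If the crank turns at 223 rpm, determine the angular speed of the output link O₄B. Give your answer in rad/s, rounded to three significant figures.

ω₂ = 23.35 rad/s (from 223 rpm).
Differentiating the loop-closure r₂e^{iθ₂}+r₃e^{iθ₃}=r₁+r₄e^{iθ₄} gives r₂ω₂e^{iθ₂}+r₃ω₃e^{iθ₃}=r₄ω₄e^{iθ₄}.
Eliminating the other unknown: ω₄ = r₂ω₂ sin(θ₂−θ₃) / [r₄ sin(θ₄−θ₃)].
Numerator sine = +0.98096; denominator sine = +0.98741.
Result = 0.1017·23.35·(+0.98096) / (0.3067·(+0.98741)) = +7.6929 rad/s; magnitude 7.6929 rad/s.

7.69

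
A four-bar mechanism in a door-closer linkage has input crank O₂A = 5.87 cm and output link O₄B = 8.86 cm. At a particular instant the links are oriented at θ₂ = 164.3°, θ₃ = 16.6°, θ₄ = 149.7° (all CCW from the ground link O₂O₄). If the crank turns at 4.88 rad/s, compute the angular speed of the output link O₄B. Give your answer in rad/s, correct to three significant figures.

2.37

ω₂ = 4.88 rad/s
Differentiating the loop-closure r₂e^{iθ₂}+r₃e^{iθ₃}=r₁+r₄e^{iθ₄} gives r₂ω₂e^{iθ₂}+r₃ω₃e^{iθ₃}=r₄ω₄e^{iθ₄}.
Eliminating the other unknown: ω₄ = r₂ω₂ sin(θ₂−θ₃) / [r₄ sin(θ₄−θ₃)].
Numerator sine = +0.53435; denominator sine = +0.73016.
Result = 0.0587·4.88·(+0.53435) / (0.0886·(+0.73016)) = +2.3661 rad/s; magnitude 2.3661 rad/s.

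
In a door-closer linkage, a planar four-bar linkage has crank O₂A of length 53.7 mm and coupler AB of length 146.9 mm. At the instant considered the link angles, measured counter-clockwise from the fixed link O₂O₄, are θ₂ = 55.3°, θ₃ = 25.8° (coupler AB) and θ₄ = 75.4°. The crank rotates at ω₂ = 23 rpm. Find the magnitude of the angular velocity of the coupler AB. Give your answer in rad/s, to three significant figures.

0.397

ω₂ = 2.409 rad/s (from 23 rpm).
Differentiating the loop-closure r₂e^{iθ₂}+r₃e^{iθ₃}=r₁+r₄e^{iθ₄} gives r₂ω₂e^{iθ₂}+r₃ω₃e^{iθ₃}=r₄ω₄e^{iθ₄}.
Eliminating the other unknown: ω₃ = r₂ω₂ sin(θ₄−θ₂) / [r₃ sin(θ₃−θ₄)].
Numerator sine = +0.34366; denominator sine = -0.76154.
Result = 0.0537·2.409·(+0.34366) / (0.1469·(-0.76154)) = -0.39732 rad/s; magnitude 0.39732 rad/s.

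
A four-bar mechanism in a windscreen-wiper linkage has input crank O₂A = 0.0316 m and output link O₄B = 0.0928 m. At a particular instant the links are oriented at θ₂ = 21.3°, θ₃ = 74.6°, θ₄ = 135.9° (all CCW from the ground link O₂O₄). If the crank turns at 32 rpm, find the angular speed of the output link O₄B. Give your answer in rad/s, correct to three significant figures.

1.04

ω₂ = 3.351 rad/s (from 32 rpm).
Differentiating the loop-closure r₂e^{iθ₂}+r₃e^{iθ₃}=r₁+r₄e^{iθ₄} gives r₂ω₂e^{iθ₂}+r₃ω₃e^{iθ₃}=r₄ω₄e^{iθ₄}.
Eliminating the other unknown: ω₄ = r₂ω₂ sin(θ₂−θ₃) / [r₄ sin(θ₄−θ₃)].
Numerator sine = -0.80178; denominator sine = +0.87715.
Result = 0.0316·3.351·(-0.80178) / (0.0928·(+0.87715)) = -1.043 rad/s; magnitude 1.043 rad/s.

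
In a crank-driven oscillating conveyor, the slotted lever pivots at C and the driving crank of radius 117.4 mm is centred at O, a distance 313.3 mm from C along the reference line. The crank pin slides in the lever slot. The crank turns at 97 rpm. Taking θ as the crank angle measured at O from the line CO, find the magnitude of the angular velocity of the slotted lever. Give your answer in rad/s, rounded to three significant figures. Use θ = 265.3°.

1.03

ω = 10.16 rad/s (from 97 rpm).
Crank pin A relative to C: A = (d + r cosθ, r sinθ); lever angle φ = atan2(r sinθ, d + r cosθ).
Differentiating tanφ: φ̇ = rω(d cosθ + r)/(d² + r² + 2dr cosθ).
d² + r² + 2dr cosθ = |CA|² = 0.105912 m²;  d cosθ + r = +0.091729 m.
|ω_lever| = |0.1174·10.16·+0.091729| / 0.105912 = 1.0328 rad/s.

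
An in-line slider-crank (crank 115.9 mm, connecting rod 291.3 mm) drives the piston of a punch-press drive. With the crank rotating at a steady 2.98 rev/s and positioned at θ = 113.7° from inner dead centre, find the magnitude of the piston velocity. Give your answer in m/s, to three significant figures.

1.65

ω = 2π·2.98 = 18.72 rad/s
For an in-line slider-crank, x = r cosθ + √(L² − r² sin²θ), so v = −rω sinθ·[1 + r cosθ/√(L² − r² sin²θ)].
With r = 0.1159 m, L = 0.2913 m, θ = 113.7°: √(L² − r² sin²θ) = 0.27128 m.
v = −0.1159·18.72·0.91566·[1 + 0.1159·-0.40195/0.27128] = -1.6458 m/s.
|v| = 1.6458 m/s.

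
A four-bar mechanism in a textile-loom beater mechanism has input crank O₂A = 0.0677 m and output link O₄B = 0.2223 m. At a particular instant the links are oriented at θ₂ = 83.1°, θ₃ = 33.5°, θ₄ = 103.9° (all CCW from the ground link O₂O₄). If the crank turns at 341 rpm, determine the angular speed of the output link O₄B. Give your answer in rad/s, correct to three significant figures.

8.79

ω₂ = 35.71 rad/s (from 341 rpm).
Differentiating the loop-closure r₂e^{iθ₂}+r₃e^{iθ₃}=r₁+r₄e^{iθ₄} gives r₂ω₂e^{iθ₂}+r₃ω₃e^{iθ₃}=r₄ω₄e^{iθ₄}.
Eliminating the other unknown: ω₄ = r₂ω₂ sin(θ₂−θ₃) / [r₄ sin(θ₄−θ₃)].
Numerator sine = +0.76154; denominator sine = +0.94206.
Result = 0.0677·35.71·(+0.76154) / (0.2223·(+0.94206)) = +8.7912 rad/s; magnitude 8.7912 rad/s.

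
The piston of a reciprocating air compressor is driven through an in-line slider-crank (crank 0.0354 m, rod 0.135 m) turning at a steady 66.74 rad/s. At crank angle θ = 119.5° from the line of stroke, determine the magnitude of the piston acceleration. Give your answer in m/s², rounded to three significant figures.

ω = 66.74 rad/s
x(θ) = r cosθ + √(L² − r² sin²θ); with ω constant, a = ω²·d²x/dθ².
d²x/dθ² = −r cosθ − r²(cos2θ)/√u − r⁴ sin²2θ/(4u^{3/2}),  u = L² − r² sin²θ = 0.0172757 m².
Substituting r = 0.0354 m, L = 0.135 m, θ = 119.5°: d²x/dθ² = +0.022215 m.
a = ω²·d²x/dθ² = (66.74)²·(+0.022215) = +98.952 m/s²;  |a| = 98.952 m/s².

99.0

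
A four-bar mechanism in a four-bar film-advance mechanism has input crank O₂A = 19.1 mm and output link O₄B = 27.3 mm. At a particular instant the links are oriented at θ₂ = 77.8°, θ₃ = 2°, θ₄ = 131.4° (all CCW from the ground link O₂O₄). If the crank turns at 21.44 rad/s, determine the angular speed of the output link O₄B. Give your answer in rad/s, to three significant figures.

18.8

ω₂ = 21.44 rad/s
Differentiating the loop-closure r₂e^{iθ₂}+r₃e^{iθ₃}=r₁+r₄e^{iθ₄} gives r₂ω₂e^{iθ₂}+r₃ω₃e^{iθ₃}=r₄ω₄e^{iθ₄}.
Eliminating the other unknown: ω₄ = r₂ω₂ sin(θ₂−θ₃) / [r₄ sin(θ₄−θ₃)].
Numerator sine = +0.96945; denominator sine = +0.77273.
Result = 0.0191·21.44·(+0.96945) / (0.0273·(+0.77273)) = +18.819 rad/s; magnitude 18.819 rad/s.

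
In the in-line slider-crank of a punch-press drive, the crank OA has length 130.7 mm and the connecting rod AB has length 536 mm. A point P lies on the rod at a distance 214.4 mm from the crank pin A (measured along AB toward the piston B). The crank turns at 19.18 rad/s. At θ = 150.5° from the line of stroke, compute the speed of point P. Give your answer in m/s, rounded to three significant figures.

ω = 19.18 rad/s.  Crank-pin speed |V_A| = rω = 2.5068 m/s, perpendicular to OA.
Rod angle: sinφ = −(r/L) sinθ ⇒ φ = -6.896°; ω_rod = −rω cosθ/√(L²−r²sin²θ) = +4.1002 rad/s.
V_P = V_A + ω_rod × AP, with AP = 0.2144 m along the rod.
Components: V_Px = −rω sinθ − a·ω_rod·sinφ = -1.1289 m/s;  V_Py = rω cosθ + a·ω_rod·cosφ = -1.3091 m/s.
|V_P| = √(V_Px² + V_Py²) = 1.7286 m/s.

1.73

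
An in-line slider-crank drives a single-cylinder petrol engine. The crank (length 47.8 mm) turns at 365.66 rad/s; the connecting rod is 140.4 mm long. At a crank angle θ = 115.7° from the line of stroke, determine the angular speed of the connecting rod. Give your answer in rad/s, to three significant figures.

ω = 365.7 rad/s
The rod makes angle φ with the slider axis where L sinφ = r sinθ; differentiating, L cosφ·φ̇ = r ω cosθ.
L cosφ = √(L² − r² sin²θ) = 0.13363 m.
|ω_rod| = r ω |cosθ| / √(L² − r² sin²θ) = 0.0478·365.7·0.43366/0.13363 = 56.722 rad/s.

56.7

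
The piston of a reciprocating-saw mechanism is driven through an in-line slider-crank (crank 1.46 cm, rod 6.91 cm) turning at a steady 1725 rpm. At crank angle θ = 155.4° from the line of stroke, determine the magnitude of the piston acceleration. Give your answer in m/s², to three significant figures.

366

ω = 2π·1725/60 = 180.6 rad/s
x(θ) = r cosθ + √(L² − r² sin²θ); with ω constant, a = ω²·d²x/dθ².
d²x/dθ² = −r cosθ − r²(cos2θ)/√u − r⁴ sin²2θ/(4u^{3/2}),  u = L² − r² sin²θ = 0.00473787 m².
Substituting r = 0.0146 m, L = 0.0691 m, θ = 155.4°: d²x/dθ² = +0.011231 m.
a = ω²·d²x/dθ² = (180.6)²·(+0.011231) = +366.5 m/s²;  |a| = 366.5 m/s².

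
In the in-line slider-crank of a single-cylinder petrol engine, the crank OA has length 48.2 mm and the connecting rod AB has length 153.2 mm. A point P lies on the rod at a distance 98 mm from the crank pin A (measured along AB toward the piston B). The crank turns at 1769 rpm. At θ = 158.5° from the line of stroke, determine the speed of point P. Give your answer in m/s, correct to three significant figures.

4.00

ω = 185.2 rad/s.  Crank-pin speed |V_A| = rω = 8.929 m/s, perpendicular to OA.
Rod angle: sinφ = −(r/L) sinθ ⇒ φ = -6.621°; ω_rod = −rω cosθ/√(L²−r²sin²θ) = +54.592 rad/s.
V_P = V_A + ω_rod × AP, with AP = 0.098 m along the rod.
Components: V_Px = −rω sinθ − a·ω_rod·sinφ = -2.6556 m/s;  V_Py = rω cosθ + a·ω_rod·cosφ = -2.9934 m/s.
|V_P| = √(V_Px² + V_Py²) = 4.0016 m/s.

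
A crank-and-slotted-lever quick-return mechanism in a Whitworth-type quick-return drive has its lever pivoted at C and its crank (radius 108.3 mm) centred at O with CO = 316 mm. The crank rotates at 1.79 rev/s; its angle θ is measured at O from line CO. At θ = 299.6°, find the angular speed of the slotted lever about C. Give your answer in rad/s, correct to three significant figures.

ω = 11.25 rad/s (from 1.79 rev/s).
Crank pin A relative to C: A = (d + r cosθ, r sinθ); lever angle φ = atan2(r sinθ, d + r cosθ).
Differentiating tanφ: φ̇ = rω(d cosθ + r)/(d² + r² + 2dr cosθ).
d² + r² + 2dr cosθ = |CA|² = 0.145393 m²;  d cosθ + r = +0.26439 m.
|ω_lever| = |0.1083·11.25·+0.26439| / 0.145393 = 2.2149 rad/s.

2.21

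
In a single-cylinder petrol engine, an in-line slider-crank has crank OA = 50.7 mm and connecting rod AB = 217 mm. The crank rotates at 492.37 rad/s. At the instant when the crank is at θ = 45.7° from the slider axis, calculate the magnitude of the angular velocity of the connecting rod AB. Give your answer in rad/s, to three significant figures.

81.5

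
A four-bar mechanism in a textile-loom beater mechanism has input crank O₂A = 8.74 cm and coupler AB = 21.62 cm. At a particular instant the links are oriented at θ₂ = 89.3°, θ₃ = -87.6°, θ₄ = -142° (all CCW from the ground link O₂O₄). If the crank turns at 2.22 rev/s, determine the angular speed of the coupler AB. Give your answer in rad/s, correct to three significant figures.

5.41

ω₂ = 13.95 rad/s (from 2.22 rev/s).
Differentiating the loop-closure r₂e^{iθ₂}+r₃e^{iθ₃}=r₁+r₄e^{iθ₄} gives r₂ω₂e^{iθ₂}+r₃ω₃e^{iθ₃}=r₄ω₄e^{iθ₄}.
Eliminating the other unknown: ω₃ = r₂ω₂ sin(θ₄−θ₂) / [r₃ sin(θ₃−θ₄)].
Numerator sine = +0.78043; denominator sine = +0.81310.
Result = 0.0874·13.95·(+0.78043) / (0.2162·(+0.81310)) = +5.4123 rad/s; magnitude 5.4123 rad/s.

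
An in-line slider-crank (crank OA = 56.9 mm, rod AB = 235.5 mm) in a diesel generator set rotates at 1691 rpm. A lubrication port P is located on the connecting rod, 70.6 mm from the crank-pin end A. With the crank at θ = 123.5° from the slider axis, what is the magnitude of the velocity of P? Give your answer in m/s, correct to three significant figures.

8.95

ω = 177.1 rad/s.  Crank-pin speed |V_A| = rω = 10.076 m/s, perpendicular to OA.
Rod angle: sinφ = −(r/L) sinθ ⇒ φ = -11.623°; ω_rod = −rω cosθ/√(L²−r²sin²θ) = +24.109 rad/s.
V_P = V_A + ω_rod × AP, with AP = 0.0706 m along the rod.
Components: V_Px = −rω sinθ − a·ω_rod·sinφ = -8.0592 m/s;  V_Py = rω cosθ + a·ω_rod·cosφ = -3.8941 m/s.
|V_P| = √(V_Px² + V_Py²) = 8.9507 m/s.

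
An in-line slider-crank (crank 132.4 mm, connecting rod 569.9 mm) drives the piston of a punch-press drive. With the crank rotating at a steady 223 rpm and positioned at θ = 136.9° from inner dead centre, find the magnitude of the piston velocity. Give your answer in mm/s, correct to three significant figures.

1750

ω = 2π·223/60 = 23.35 rad/s
For an in-line slider-crank, x = r cosθ + √(L² − r² sin²θ), so v = −rω sinθ·[1 + r cosθ/√(L² − r² sin²θ)].
With r = 0.1324 m, L = 0.5699 m, θ = 136.9°: √(L² − r² sin²θ) = 0.56267 m.
v = −0.1324·23.35·0.68327·[1 + 0.1324·-0.73016/0.56267] = -1.7496 m/s.
|v| = 1.7496 m/s = 1749.6 mm/s.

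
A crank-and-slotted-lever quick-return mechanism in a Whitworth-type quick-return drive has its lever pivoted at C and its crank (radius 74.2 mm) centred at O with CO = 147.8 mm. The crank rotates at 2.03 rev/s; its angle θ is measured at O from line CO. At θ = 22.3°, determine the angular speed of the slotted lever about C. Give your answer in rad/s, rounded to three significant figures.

ω = 12.75 rad/s (from 2.03 rev/s).
Crank pin A relative to C: A = (d + r cosθ, r sinθ); lever angle φ = atan2(r sinθ, d + r cosθ).
Differentiating tanφ: φ̇ = rω(d cosθ + r)/(d² + r² + 2dr cosθ).
d² + r² + 2dr cosθ = |CA|² = 0.0476436 m²;  d cosθ + r = +0.21095 m.
|ω_lever| = |0.0742·12.75·+0.21095| / 0.0476436 = 4.1903 rad/s.

4.19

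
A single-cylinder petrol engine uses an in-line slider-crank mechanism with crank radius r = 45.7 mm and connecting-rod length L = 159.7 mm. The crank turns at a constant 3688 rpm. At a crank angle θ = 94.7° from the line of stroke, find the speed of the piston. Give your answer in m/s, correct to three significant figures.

17.2

ω = 2π·3688/60 = 386.2 rad/s
For an in-line slider-crank, x = r cosθ + √(L² − r² sin²θ), so v = −rω sinθ·[1 + r cosθ/√(L² − r² sin²θ)].
With r = 0.0457 m, L = 0.1597 m, θ = 94.7°: √(L² − r² sin²θ) = 0.15307 m.
v = −0.0457·386.2·0.99664·[1 + 0.0457·-0.08194/0.15307] = -17.16 m/s.
|v| = 17.16 m/s.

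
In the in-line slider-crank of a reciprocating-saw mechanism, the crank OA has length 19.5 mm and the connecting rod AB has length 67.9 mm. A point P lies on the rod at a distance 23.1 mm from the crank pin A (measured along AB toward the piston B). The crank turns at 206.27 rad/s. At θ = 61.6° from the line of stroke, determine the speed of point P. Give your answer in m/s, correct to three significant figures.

ω = 206.3 rad/s.  Crank-pin speed |V_A| = rω = 4.0223 m/s, perpendicular to OA.
Rod angle: sinφ = −(r/L) sinθ ⇒ φ = -14.633°; ω_rod = −rω cosθ/√(L²−r²sin²θ) = -29.12 rad/s.
V_P = V_A + ω_rod × AP, with AP = 0.0231 m along the rod.
Components: V_Px = −rω sinθ − a·ω_rod·sinφ = -3.7081 m/s;  V_Py = rω cosθ + a·ω_rod·cosφ = +1.2622 m/s.
|V_P| = √(V_Px² + V_Py²) = 3.9171 m/s.

3.92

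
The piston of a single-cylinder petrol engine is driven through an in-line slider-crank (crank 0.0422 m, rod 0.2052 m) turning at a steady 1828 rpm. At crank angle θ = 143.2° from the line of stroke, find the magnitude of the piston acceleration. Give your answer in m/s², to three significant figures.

ω = 2π·1828/60 = 191.4 rad/s
x(θ) = r cosθ + √(L² − r² sin²θ); with ω constant, a = ω²·d²x/dθ².
d²x/dθ² = −r cosθ − r²(cos2θ)/√u − r⁴ sin²2θ/(4u^{3/2}),  u = L² − r² sin²θ = 0.041468 m².
Substituting r = 0.0422 m, L = 0.2052 m, θ = 143.2°: d²x/dθ² = +0.031235 m.
a = ω²·d²x/dθ² = (191.4)²·(+0.031235) = +1144.6 m/s²;  |a| = 1144.6 m/s².

1140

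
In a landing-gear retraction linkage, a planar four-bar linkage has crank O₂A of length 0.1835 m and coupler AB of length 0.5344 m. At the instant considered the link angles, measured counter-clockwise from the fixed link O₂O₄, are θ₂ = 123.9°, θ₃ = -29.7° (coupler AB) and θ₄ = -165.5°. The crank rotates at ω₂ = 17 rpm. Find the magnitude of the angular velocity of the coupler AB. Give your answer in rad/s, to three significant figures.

0.827

ω₂ = 1.78 rad/s (from 17 rpm).
Differentiating the loop-closure r₂e^{iθ₂}+r₃e^{iθ₃}=r₁+r₄e^{iθ₄} gives r₂ω₂e^{iθ₂}+r₃ω₃e^{iθ₃}=r₄ω₄e^{iθ₄}.
Eliminating the other unknown: ω₃ = r₂ω₂ sin(θ₄−θ₂) / [r₃ sin(θ₃−θ₄)].
Numerator sine = +0.94322; denominator sine = +0.69717.
Result = 0.1835·1.78·(+0.94322) / (0.5344·(+0.69717)) = +0.82704 rad/s; magnitude 0.82704 rad/s.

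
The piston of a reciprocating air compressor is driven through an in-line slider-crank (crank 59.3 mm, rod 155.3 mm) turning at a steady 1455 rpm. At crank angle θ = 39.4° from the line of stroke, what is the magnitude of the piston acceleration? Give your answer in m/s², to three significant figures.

1190

ω = 2π·1455/60 = 152.4 rad/s
x(θ) = r cosθ + √(L² − r² sin²θ); with ω constant, a = ω²·d²x/dθ².
d²x/dθ² = −r cosθ − r²(cos2θ)/√u − r⁴ sin²2θ/(4u^{3/2}),  u = L² − r² sin²θ = 0.0227014 m².
Substituting r = 0.0593 m, L = 0.1553 m, θ = 39.4°: d²x/dθ² = -0.051226 m.
a = ω²·d²x/dθ² = (152.4)²·(-0.051226) = -1189.3 m/s²;  |a| = 1189.3 m/s².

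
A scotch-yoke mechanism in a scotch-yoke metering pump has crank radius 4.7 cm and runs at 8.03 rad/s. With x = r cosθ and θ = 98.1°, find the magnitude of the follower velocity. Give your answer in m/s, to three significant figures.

ω = 8.03 rad/s
x = r cosθ ⇒ ẋ = −rω sinθ.
|v| = rω|sinθ| = 0.047·8.03·|sin 98.1°| = 0.37364 m/s.

0.374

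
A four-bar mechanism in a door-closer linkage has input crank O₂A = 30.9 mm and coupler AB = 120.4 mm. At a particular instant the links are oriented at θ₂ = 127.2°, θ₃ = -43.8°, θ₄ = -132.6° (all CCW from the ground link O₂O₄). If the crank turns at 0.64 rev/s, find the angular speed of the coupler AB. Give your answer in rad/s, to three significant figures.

ω₂ = 4.021 rad/s (from 0.64 rev/s).
Differentiating the loop-closure r₂e^{iθ₂}+r₃e^{iθ₃}=r₁+r₄e^{iθ₄} gives r₂ω₂e^{iθ₂}+r₃ω₃e^{iθ₃}=r₄ω₄e^{iθ₄}.
Eliminating the other unknown: ω₃ = r₂ω₂ sin(θ₄−θ₂) / [r₃ sin(θ₃−θ₄)].
Numerator sine = +0.98420; denominator sine = +0.99978.
Result = 0.0309·4.021·(+0.98420) / (0.1204·(+0.99978)) = +1.0159 rad/s; magnitude 1.0159 rad/s.

1.02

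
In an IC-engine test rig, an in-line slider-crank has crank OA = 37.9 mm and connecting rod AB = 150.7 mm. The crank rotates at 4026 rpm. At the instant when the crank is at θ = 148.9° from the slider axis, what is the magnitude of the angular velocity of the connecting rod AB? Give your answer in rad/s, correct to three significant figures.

91.6

ω = 421.6 rad/s (converted from 4026 rpm).
The rod makes angle φ with the slider axis where L sinφ = r sinθ; differentiating, L cosφ·φ̇ = r ω cosθ.
L cosφ = √(L² − r² sin²θ) = 0.14942 m.
|ω_rod| = r ω |cosθ| / √(L² − r² sin²θ) = 0.0379·421.6·0.85627/0.14942 = 91.566 rad/s.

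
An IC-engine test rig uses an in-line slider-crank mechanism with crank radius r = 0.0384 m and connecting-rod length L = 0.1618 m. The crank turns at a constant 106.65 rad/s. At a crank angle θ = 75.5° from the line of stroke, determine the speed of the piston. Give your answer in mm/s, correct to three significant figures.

ω = 106.7 rad/s
For an in-line slider-crank, x = r cosθ + √(L² − r² sin²θ), so v = −rω sinθ·[1 + r cosθ/√(L² − r² sin²θ)].
With r = 0.0384 m, L = 0.1618 m, θ = 75.5°: √(L² − r² sin²θ) = 0.15747 m.
v = −0.0384·106.7·0.96815·[1 + 0.0384·0.25038/0.15747] = -4.207 m/s.
|v| = 4.207 m/s = 4207 mm/s.

4210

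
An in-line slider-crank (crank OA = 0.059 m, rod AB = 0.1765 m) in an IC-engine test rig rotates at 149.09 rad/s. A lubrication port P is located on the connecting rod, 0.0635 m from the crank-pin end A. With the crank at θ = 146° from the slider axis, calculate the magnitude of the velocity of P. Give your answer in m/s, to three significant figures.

6.43

ω = 149.1 rad/s.  Crank-pin speed |V_A| = rω = 8.7963 m/s, perpendicular to OA.
Rod angle: sinφ = −(r/L) sinθ ⇒ φ = -10.773°; ω_rod = −rω cosθ/√(L²−r²sin²θ) = +42.058 rad/s.
V_P = V_A + ω_rod × AP, with AP = 0.0635 m along the rod.
Components: V_Px = −rω sinθ − a·ω_rod·sinφ = -4.4196 m/s;  V_Py = rω cosθ + a·ω_rod·cosφ = -4.6688 m/s.
|V_P| = √(V_Px² + V_Py²) = 6.4289 m/s.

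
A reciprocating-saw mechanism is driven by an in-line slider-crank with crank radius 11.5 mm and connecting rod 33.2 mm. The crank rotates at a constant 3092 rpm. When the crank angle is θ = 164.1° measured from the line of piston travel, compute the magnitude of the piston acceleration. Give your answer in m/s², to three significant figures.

799

ω = 2π·3092/60 = 323.8 rad/s
x(θ) = r cosθ + √(L² − r² sin²θ); with ω constant, a = ω²·d²x/dθ².
d²x/dθ² = −r cosθ − r²(cos2θ)/√u − r⁴ sin²2θ/(4u^{3/2}),  u = L² − r² sin²θ = 0.00109231 m².
Substituting r = 0.0115 m, L = 0.0332 m, θ = 164.1°: d²x/dθ² = +0.0076256 m.
a = ω²·d²x/dθ² = (323.8)²·(+0.0076256) = +799.48 m/s²;  |a| = 799.48 m/s².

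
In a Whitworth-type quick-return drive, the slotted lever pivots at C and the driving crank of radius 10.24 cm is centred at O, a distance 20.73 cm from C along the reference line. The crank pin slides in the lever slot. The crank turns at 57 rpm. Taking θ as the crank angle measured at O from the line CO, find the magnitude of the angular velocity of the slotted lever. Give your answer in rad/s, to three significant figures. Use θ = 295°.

1.63

ω = 5.969 rad/s (from 57 rpm).
Crank pin A relative to C: A = (d + r cosθ, r sinθ); lever angle φ = atan2(r sinθ, d + r cosθ).
Differentiating tanφ: φ̇ = rω(d cosθ + r)/(d² + r² + 2dr cosθ).
d² + r² + 2dr cosθ = |CA|² = 0.0714013 m²;  d cosθ + r = +0.19001 m.
|ω_lever| = |0.1024·5.969·+0.19001| / 0.0714013 = 1.6266 rad/s.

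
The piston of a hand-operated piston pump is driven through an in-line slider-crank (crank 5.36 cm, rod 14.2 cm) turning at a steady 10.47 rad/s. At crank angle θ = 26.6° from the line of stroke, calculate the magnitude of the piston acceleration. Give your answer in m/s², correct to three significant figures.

6.65

ω = 10.47 rad/s
x(θ) = r cosθ + √(L² − r² sin²θ); with ω constant, a = ω²·d²x/dθ².
d²x/dθ² = −r cosθ − r²(cos2θ)/√u − r⁴ sin²2θ/(4u^{3/2}),  u = L² − r² sin²θ = 0.019588 m².
Substituting r = 0.0536 m, L = 0.142 m, θ = 26.6°: d²x/dθ² = -0.060706 m.
a = ω²·d²x/dθ² = (10.47)²·(-0.060706) = -6.6546 m/s²;  |a| = 6.6546 m/s².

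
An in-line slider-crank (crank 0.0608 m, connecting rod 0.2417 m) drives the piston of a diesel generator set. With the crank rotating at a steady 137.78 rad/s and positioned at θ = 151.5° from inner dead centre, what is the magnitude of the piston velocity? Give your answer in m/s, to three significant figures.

ω = 137.8 rad/s
For an in-line slider-crank, x = r cosθ + √(L² − r² sin²θ), so v = −rω sinθ·[1 + r cosθ/√(L² − r² sin²θ)].
With r = 0.0608 m, L = 0.2417 m, θ = 151.5°: √(L² − r² sin²θ) = 0.23995 m.
v = −0.0608·137.8·0.47716·[1 + 0.0608·-0.87882/0.23995] = -3.1071 m/s.
|v| = 3.1071 m/s.

3.11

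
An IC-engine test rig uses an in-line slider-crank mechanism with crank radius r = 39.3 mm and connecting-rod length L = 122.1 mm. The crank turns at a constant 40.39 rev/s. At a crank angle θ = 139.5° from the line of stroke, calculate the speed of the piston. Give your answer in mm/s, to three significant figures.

ω = 2π·40.4 = 253.8 rad/s
For an in-line slider-crank, x = r cosθ + √(L² − r² sin²θ), so v = −rω sinθ·[1 + r cosθ/√(L² − r² sin²θ)].
With r = 0.0393 m, L = 0.1221 m, θ = 139.5°: √(L² − r² sin²θ) = 0.1194 m.
v = −0.0393·253.8·0.64945·[1 + 0.0393·-0.76041/0.1194] = -4.8561 m/s.
|v| = 4.8561 m/s = 4856.1 mm/s.

4860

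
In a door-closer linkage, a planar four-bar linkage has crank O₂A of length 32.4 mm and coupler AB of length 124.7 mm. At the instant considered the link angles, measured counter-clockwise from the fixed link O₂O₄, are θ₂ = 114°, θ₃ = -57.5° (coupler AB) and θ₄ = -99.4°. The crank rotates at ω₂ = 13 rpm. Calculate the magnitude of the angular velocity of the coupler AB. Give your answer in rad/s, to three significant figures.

ω₂ = 1.361 rad/s (from 13 rpm).
Differentiating the loop-closure r₂e^{iθ₂}+r₃e^{iθ₃}=r₁+r₄e^{iθ₄} gives r₂ω₂e^{iθ₂}+r₃ω₃e^{iθ₃}=r₄ω₄e^{iθ₄}.
Eliminating the other unknown: ω₃ = r₂ω₂ sin(θ₄−θ₂) / [r₃ sin(θ₃−θ₄)].
Numerator sine = +0.55048; denominator sine = +0.66783.
Result = 0.0324·1.361·(+0.55048) / (0.1247·(+0.66783)) = +0.29156 rad/s; magnitude 0.29156 rad/s.

0.292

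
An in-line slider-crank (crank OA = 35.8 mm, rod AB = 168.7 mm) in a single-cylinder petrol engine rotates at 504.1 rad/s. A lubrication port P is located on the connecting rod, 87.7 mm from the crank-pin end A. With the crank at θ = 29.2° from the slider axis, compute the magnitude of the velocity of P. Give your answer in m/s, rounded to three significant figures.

ω = 504.1 rad/s.  Crank-pin speed |V_A| = rω = 18.047 m/s, perpendicular to OA.
Rod angle: sinφ = −(r/L) sinθ ⇒ φ = -5.942°; ω_rod = −rω cosθ/√(L²−r²sin²θ) = -93.886 rad/s.
V_P = V_A + ω_rod × AP, with AP = 0.0877 m along the rod.
Components: V_Px = −rω sinθ − a·ω_rod·sinφ = -9.6567 m/s;  V_Py = rω cosθ + a·ω_rod·cosφ = +7.5639 m/s.
|V_P| = √(V_Px² + V_Py²) = 12.266 m/s.

12.3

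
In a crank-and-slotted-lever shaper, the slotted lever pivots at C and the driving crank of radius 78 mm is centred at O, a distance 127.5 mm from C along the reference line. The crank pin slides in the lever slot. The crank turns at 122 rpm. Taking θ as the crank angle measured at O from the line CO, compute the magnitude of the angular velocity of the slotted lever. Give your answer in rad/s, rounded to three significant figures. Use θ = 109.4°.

ω = 12.78 rad/s (from 122 rpm).
Crank pin A relative to C: A = (d + r cosθ, r sinθ); lever angle φ = atan2(r sinθ, d + r cosθ).
Differentiating tanφ: φ̇ = rω(d cosθ + r)/(d² + r² + 2dr cosθ).
d² + r² + 2dr cosθ = |CA|² = 0.0157336 m²;  d cosθ + r = +0.035649 m.
|ω_lever| = |0.078·12.78·+0.035649| / 0.0157336 = 2.2579 rad/s.

2.26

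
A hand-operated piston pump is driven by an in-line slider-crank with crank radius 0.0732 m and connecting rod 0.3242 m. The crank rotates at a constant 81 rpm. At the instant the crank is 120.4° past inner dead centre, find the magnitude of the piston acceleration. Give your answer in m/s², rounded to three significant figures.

ω = 2π·81/60 = 8.482 rad/s
x(θ) = r cosθ + √(L² − r² sin²θ); with ω constant, a = ω²·d²x/dθ².
d²x/dθ² = −r cosθ − r²(cos2θ)/√u − r⁴ sin²2θ/(4u^{3/2}),  u = L² − r² sin²θ = 0.101119 m².
Substituting r = 0.0732 m, L = 0.3242 m, θ = 120.4°: d²x/dθ² = +0.045092 m.
a = ω²·d²x/dθ² = (8.482)²·(+0.045092) = +3.2444 m/s²;  |a| = 3.2444 m/s².

3.24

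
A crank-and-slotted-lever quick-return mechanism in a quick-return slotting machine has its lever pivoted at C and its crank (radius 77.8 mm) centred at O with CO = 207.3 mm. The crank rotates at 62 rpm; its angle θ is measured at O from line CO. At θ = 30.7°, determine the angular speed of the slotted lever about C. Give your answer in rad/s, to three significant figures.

ω = 6.493 rad/s (from 62 rpm).
Crank pin A relative to C: A = (d + r cosθ, r sinθ); lever angle φ = atan2(r sinθ, d + r cosθ).
Differentiating tanφ: φ̇ = rω(d cosθ + r)/(d² + r² + 2dr cosθ).
d² + r² + 2dr cosθ = |CA|² = 0.0767614 m²;  d cosθ + r = +0.25605 m.
|ω_lever| = |0.0778·6.493·+0.25605| / 0.0767614 = 1.6849 rad/s.

1.68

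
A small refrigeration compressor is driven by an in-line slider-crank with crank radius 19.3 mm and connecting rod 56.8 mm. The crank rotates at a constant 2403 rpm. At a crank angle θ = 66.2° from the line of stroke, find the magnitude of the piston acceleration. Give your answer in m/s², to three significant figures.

ω = 2π·2403/60 = 251.6 rad/s
x(θ) = r cosθ + √(L² − r² sin²θ); with ω constant, a = ω²·d²x/dθ².
d²x/dθ² = −r cosθ − r²(cos2θ)/√u − r⁴ sin²2θ/(4u^{3/2}),  u = L² − r² sin²θ = 0.00291441 m².
Substituting r = 0.0193 m, L = 0.0568 m, θ = 66.2°: d²x/dθ² = -0.0032561 m.
a = ω²·d²x/dθ² = (251.6)²·(-0.0032561) = -206.19 m/s²;  |a| = 206.19 m/s².

206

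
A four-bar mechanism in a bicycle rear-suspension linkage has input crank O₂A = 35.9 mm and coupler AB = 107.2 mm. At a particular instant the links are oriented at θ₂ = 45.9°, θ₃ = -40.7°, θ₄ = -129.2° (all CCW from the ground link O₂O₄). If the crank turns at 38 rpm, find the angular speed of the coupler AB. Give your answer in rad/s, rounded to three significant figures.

ω₂ = 3.979 rad/s (from 38 rpm).
Differentiating the loop-closure r₂e^{iθ₂}+r₃e^{iθ₃}=r₁+r₄e^{iθ₄} gives r₂ω₂e^{iθ₂}+r₃ω₃e^{iθ₃}=r₄ω₄e^{iθ₄}.
Eliminating the other unknown: ω₃ = r₂ω₂ sin(θ₄−θ₂) / [r₃ sin(θ₃−θ₄)].
Numerator sine = -0.08542; denominator sine = +0.99966.
Result = 0.0359·3.979·(-0.08542) / (0.1072·(+0.99966)) = -0.11387 rad/s; magnitude 0.11387 rad/s.

0.114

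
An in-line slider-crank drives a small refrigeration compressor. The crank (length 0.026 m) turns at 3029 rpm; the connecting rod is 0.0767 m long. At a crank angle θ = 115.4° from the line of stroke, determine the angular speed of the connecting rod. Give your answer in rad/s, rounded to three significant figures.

ω = 317.2 rad/s (converted from 3029 rpm).
The rod makes angle φ with the slider axis where L sinφ = r sinθ; differentiating, L cosφ·φ̇ = r ω cosθ.
L cosφ = √(L² − r² sin²θ) = 0.073016 m.
|ω_rod| = r ω |cosθ| / √(L² − r² sin²θ) = 0.026·317.2·0.42894/0.073016 = 48.448 rad/s.

48.4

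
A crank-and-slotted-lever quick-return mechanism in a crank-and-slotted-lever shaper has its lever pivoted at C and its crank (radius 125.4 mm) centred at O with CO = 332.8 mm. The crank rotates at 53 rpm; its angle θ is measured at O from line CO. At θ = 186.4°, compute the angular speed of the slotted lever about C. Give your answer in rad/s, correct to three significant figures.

ω = 5.55 rad/s (from 53 rpm).
Crank pin A relative to C: A = (d + r cosθ, r sinθ); lever angle φ = atan2(r sinθ, d + r cosθ).
Differentiating tanφ: φ̇ = rω(d cosθ + r)/(d² + r² + 2dr cosθ).
d² + r² + 2dr cosθ = |CA|² = 0.0435349 m²;  d cosθ + r = -0.20533 m.
|ω_lever| = |0.1254·5.55·-0.20533| / 0.0435349 = 3.2825 rad/s.

3.28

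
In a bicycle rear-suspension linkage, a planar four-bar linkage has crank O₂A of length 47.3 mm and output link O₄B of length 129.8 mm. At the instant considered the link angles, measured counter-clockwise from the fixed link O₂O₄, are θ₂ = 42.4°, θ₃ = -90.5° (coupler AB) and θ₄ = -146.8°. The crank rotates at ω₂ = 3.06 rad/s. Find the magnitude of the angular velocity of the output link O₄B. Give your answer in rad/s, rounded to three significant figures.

0.982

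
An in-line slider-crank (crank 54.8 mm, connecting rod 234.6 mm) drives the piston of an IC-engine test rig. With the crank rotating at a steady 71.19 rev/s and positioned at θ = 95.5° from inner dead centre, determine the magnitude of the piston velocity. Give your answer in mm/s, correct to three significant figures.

ω = 2π·71.2 = 447.3 rad/s
For an in-line slider-crank, x = r cosθ + √(L² − r² sin²θ), so v = −rω sinθ·[1 + r cosθ/√(L² − r² sin²θ)].
With r = 0.0548 m, L = 0.2346 m, θ = 95.5°: √(L² − r² sin²θ) = 0.22817 m.
v = −0.0548·447.3·0.99540·[1 + 0.0548·-0.09585/0.22817] = -23.838 m/s.
|v| = 23.838 m/s = 23838 mm/s.

23800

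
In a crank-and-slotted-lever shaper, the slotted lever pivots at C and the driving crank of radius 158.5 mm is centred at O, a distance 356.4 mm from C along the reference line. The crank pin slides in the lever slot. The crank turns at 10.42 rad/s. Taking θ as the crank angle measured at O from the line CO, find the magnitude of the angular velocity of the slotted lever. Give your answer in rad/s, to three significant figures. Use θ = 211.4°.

4.32

ω = 10.42 rad/s
Crank pin A relative to C: A = (d + r cosθ, r sinθ); lever angle φ = atan2(r sinθ, d + r cosθ).
Differentiating tanφ: φ̇ = rω(d cosθ + r)/(d² + r² + 2dr cosθ).
d² + r² + 2dr cosθ = |CA|² = 0.0557101 m²;  d cosθ + r = -0.14571 m.
|ω_lever| = |0.1585·10.42·-0.14571| / 0.0557101 = 4.3196 rad/s.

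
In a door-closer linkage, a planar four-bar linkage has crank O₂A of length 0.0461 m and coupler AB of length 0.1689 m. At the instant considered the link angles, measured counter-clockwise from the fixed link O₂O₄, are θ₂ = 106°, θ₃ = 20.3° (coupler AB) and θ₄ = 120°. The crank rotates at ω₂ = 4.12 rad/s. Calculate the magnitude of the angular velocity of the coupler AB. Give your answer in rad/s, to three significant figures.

0.276

ω₂ = 4.12 rad/s
Differentiating the loop-closure r₂e^{iθ₂}+r₃e^{iθ₃}=r₁+r₄e^{iθ₄} gives r₂ω₂e^{iθ₂}+r₃ω₃e^{iθ₃}=r₄ω₄e^{iθ₄}.
Eliminating the other unknown: ω₃ = r₂ω₂ sin(θ₄−θ₂) / [r₃ sin(θ₃−θ₄)].
Numerator sine = +0.24192; denominator sine = -0.98570.
Result = 0.0461·4.12·(+0.24192) / (0.1689·(-0.98570)) = -0.27599 rad/s; magnitude 0.27599 rad/s.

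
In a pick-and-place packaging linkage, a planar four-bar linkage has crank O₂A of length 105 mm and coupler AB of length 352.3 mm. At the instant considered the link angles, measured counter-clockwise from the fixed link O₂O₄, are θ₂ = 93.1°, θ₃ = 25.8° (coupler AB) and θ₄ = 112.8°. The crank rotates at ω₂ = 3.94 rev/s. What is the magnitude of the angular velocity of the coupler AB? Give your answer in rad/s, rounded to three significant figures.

2.49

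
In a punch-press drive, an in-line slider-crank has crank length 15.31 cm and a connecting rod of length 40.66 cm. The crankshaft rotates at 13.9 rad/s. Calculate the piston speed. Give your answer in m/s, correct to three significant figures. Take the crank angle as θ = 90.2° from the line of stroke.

2.13

ω = 13.9 rad/s
For an in-line slider-crank, x = r cosθ + √(L² − r² sin²θ), so v = −rω sinθ·[1 + r cosθ/√(L² − r² sin²θ)].
With r = 0.1531 m, L = 0.4066 m, θ = 90.2°: √(L² − r² sin²θ) = 0.37668 m.
v = −0.1531·13.9·0.99999·[1 + 0.1531·-0.00349/0.37668] = -2.1251 m/s.
|v| = 2.1251 m/s.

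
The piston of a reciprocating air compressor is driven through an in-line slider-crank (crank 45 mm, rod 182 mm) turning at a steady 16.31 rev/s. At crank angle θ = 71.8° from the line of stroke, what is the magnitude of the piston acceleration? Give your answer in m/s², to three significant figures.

51.5

ω = 2π·16.3 = 102.5 rad/s
x(θ) = r cosθ + √(L² − r² sin²θ); with ω constant, a = ω²·d²x/dθ².
d²x/dθ² = −r cosθ − r²(cos2θ)/√u − r⁴ sin²2θ/(4u^{3/2}),  u = L² − r² sin²θ = 0.0312965 m².
Substituting r = 0.045 m, L = 0.182 m, θ = 71.8°: d²x/dθ² = -0.004907 m.
a = ω²·d²x/dθ² = (102.5)²·(-0.004907) = -51.532 m/s²;  |a| = 51.532 m/s².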